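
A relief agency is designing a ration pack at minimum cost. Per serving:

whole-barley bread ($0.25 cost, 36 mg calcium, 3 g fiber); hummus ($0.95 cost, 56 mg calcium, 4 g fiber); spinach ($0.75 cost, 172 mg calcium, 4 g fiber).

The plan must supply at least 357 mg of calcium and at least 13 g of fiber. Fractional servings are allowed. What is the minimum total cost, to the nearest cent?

Minimising a linear cost over {calcium ≥ 357, fiber ≥ 13, servings ≥ 0} — the optimum is at a vertex, using one or two foods.
whole-barley bread only: max(357/36, 13/3) = 9.917 servings → $2.48.
hummus only: max(357/56, 13/4) = 6.375 servings → $6.06.
spinach only: max(357/172, 13/4) = 3.25 servings → $2.44.
whole-barley bread + hummus: intersection lies outside the first quadrant.
whole-barley bread + spinach with both tight: 2.172 servings and 1.621 servings → $1.76.
hummus + spinach with both tight: 1.741 servings and 1.509 servings → $2.79.
Cheapest feasible corner: $1.76.

$1.76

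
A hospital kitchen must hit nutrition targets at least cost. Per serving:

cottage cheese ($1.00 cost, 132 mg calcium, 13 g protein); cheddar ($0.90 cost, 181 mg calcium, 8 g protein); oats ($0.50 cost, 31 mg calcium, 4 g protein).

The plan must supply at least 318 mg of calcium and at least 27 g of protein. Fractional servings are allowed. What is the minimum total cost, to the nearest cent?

$2.20

Minimising a linear cost over {calcium ≥ 318, protein ≥ 27, servings ≥ 0} — the optimum is at a vertex, using one or two foods.
cottage cheese only: max(318/132, 27/13) = 2.409 servings → $2.41.
cheddar only: max(318/181, 27/8) = 3.375 servings → $3.04.
oats only: max(318/31, 27/4) = 10.26 servings → $5.13.
cottage cheese + cheddar with both tight: 1.806 servings and 0.4395 servings → $2.20.
cottage cheese + oats: the both-tight solution has a negative serving — not a feasible corner.
cheddar + oats with both tight: 0.9139 servings and 4.922 servings → $3.28.
Cheapest feasible corner: $2.20.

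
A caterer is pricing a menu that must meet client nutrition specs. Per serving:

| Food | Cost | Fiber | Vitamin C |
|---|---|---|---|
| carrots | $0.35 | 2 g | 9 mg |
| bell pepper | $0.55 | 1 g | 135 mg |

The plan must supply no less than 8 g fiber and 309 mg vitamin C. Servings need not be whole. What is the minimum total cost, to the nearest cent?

$2.18

Minimising a linear cost over {fiber ≥ 8, vitamin C ≥ 309, servings ≥ 0} — the optimum is at a vertex, using one or two foods.
carrots only: max(8/2, 309/9) = 34.33 servings → $12.02.
bell pepper only: max(8/1, 309/135) = 8 servings → $4.40.
carrots + bell pepper with both tight: 2.954 servings and 2.092 servings → $2.18.
The minimum over all feasible corners is $2.18.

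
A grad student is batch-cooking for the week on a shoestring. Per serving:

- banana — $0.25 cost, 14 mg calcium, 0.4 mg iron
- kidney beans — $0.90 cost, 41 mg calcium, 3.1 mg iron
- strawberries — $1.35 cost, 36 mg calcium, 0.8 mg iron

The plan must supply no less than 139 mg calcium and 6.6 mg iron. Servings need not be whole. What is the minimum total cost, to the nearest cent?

Minimising a linear cost over {calcium ≥ 139, iron ≥ 6.6, servings ≥ 0} — the optimum is at a vertex, using one or two foods.
banana only: max(139/14, 6.6/0.4) = 16.5 servings → $4.12.
kidney beans only: max(139/41, 6.6/3.1) = 3.39 servings → $3.05.
strawberries only: max(139/36, 6.6/0.8) = 8.25 servings → $11.14.
banana + kidney beans with both tight: 5.937 servings and 1.363 servings → $2.71.
banana + strawberries: the both-tight solution has a negative serving — not a feasible corner.
kidney beans + strawberries with both tight: 1.604 servings and 2.034 servings → $4.19.
The minimum over all feasible corners is $2.71.

$2.71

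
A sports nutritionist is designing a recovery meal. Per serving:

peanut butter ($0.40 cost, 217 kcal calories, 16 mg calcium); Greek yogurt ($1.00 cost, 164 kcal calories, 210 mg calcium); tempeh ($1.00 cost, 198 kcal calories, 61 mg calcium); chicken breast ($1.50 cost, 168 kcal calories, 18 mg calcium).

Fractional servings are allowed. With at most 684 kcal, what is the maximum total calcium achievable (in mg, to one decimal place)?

Calcium per kcal: Greek yogurt 1.28, tempeh 0.3081, chicken breast 0.1071, peanut butter 0.07373.
With no serving limits, spend the whole calories allowance on Greek yogurt: 684 kcal / 164 kcal × 210 mg = 875.9 mg.

875.9 mg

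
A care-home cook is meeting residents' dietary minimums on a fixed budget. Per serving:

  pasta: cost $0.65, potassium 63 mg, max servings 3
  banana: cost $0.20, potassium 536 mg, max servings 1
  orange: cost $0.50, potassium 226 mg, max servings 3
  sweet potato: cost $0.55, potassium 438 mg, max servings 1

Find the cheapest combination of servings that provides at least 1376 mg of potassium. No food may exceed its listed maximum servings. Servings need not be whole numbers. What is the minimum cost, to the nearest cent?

$1.64

Cost per mg of potassium: banana $0.0004, sweet potato $0.0013, orange $0.0022, pasta $0.0103.
Take 1 serving of banana: +536.0 mg potassium for $0.20 (total $0.20, still need 840.0 mg).
Take 1 serving of sweet potato: +438.0 mg potassium for $0.55 (total $0.75, still need 402.0 mg).
Take 1.779 servings of orange: +402.0 mg potassium for $0.89 (total $1.64, still need 0.0 mg).
Filling from the cheapest source first is optimal under one linear minimum: $1.64.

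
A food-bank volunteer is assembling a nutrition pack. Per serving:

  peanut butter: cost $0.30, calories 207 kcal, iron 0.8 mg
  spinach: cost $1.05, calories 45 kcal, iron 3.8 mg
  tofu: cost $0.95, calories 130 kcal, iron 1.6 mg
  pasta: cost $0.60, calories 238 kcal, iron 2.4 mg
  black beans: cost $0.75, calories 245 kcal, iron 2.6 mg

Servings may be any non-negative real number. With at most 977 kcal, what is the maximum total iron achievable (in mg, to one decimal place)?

82.5 mg

Iron per kcal: spinach 0.08444, tofu 0.01231, black beans 0.01061, pasta 0.01008, peanut butter 0.003865.
With no serving limits, spend the whole calories allowance on spinach: 977 kcal / 45 kcal × 3.8 mg = 82.5 mg.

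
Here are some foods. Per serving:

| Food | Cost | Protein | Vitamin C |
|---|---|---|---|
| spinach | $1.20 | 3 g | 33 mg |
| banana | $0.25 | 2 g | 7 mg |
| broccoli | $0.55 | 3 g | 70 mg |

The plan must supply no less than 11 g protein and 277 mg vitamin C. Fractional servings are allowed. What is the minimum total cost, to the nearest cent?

Minimising a linear cost over {protein ≥ 11, vitamin C ≥ 277, servings ≥ 0} — the optimum is at a vertex, using one or two foods.
spinach only: max(11/3, 277/33) = 8.394 servings → $10.07.
banana only: max(11/2, 277/7) = 39.57 servings → $9.89.
broccoli only: max(11/3, 277/70) = 3.957 servings → $2.18.
spinach + banana with both targets exact would need a negative amount; discard.
spinach + broccoli: the both-tight solution has a negative serving — not a feasible corner.
banana + broccoli: the both-tight solution has a negative serving — not a feasible corner.
Cheapest feasible corner: $2.18.

$2.18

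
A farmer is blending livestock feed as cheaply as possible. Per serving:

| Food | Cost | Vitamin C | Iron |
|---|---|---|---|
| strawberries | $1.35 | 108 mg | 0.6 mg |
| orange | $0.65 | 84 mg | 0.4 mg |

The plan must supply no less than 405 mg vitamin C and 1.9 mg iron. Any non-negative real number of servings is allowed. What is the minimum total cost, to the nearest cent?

A basic optimal solution has at most two foods positive. Try each food alone and each pair with both targets met exactly.
strawberries only: max(405/108, 1.9/0.6) = 3.75 servings → $5.06.
orange only: max(405/84, 1.9/0.4) = 4.821 servings → $3.13.
strawberries + orange: the both-tight solution has a negative serving — not a feasible corner.
So the least-cost plan costs $3.13.

$3.13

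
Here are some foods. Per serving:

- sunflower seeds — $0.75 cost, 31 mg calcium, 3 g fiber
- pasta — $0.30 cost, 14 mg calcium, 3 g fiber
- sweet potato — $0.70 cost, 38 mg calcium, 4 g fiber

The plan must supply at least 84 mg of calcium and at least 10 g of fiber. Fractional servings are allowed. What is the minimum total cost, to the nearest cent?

$1.58

A basic optimal solution has at most two foods positive. Try each food alone and each pair with both targets met exactly.
sunflower seeds only: max(84/31, 10/3) = 3.333 servings → $2.50.
pasta only: max(84/14, 10/3) = 6 servings → $1.80.
sweet potato only: max(84/38, 10/4) = 2.5 servings → $1.75.
sunflower seeds + pasta with both tight: 2.196 servings and 1.137 servings → $1.99.
sunflower seeds + sweet potato: the both-tight solution has a negative serving — not a feasible corner.
pasta + sweet potato with both tight: 0.7586 servings and 1.931 servings → $1.58.
The minimum over all feasible corners is $1.58.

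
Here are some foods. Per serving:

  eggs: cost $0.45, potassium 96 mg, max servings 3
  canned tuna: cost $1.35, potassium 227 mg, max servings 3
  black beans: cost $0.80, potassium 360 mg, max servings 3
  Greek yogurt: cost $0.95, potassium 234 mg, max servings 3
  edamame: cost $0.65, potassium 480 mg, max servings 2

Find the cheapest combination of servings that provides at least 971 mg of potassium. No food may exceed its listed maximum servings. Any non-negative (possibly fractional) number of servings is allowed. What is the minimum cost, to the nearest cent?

Cost per mg of potassium: edamame $0.0014, black beans $0.0022, Greek yogurt $0.0041, eggs $0.0047, canned tuna $0.0059.
Take 2 servings of edamame: +960.0 mg potassium for $1.30 (total $1.30, still need 11.0 mg).
Take 0.03056 servings of black beans: +11.0 mg potassium for $0.02 (total $1.32, still need 0.0 mg).
Filling from the cheapest source first is optimal under one linear minimum: $1.32.

$1.32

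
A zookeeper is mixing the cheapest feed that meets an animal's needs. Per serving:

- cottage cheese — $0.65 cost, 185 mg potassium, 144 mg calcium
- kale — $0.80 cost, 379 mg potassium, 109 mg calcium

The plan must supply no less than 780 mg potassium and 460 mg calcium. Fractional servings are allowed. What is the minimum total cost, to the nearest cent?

$2.32

With two linear requirements the optimum uses one or two foods; enumerate the corners.
cottage cheese only: max(780/185, 460/144) = 4.216 servings → $2.74.
kale only: max(780/379, 460/109) = 4.22 servings → $3.38.
cottage cheese + kale with both tight: 2.596 servings and 0.791 servings → $2.32.
So the least-cost plan costs $2.32.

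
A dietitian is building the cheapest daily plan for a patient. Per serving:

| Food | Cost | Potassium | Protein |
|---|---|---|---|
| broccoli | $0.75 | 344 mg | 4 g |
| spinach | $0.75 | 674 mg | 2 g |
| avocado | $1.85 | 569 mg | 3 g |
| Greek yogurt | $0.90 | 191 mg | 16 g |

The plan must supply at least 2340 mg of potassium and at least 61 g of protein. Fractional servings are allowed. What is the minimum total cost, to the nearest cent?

For a min-cost LP with two ≥-constraints, a basic feasible solution has at most two positive variables.
broccoli only: max(2340/344, 61/4) = 15.25 servings → $11.44.
spinach only: max(2340/674, 61/2) = 30.5 servings → $22.88.
avocado only: max(2340/569, 61/3) = 20.33 servings → $37.62.
Greek yogurt only: max(2340/191, 61/16) = 12.25 servings → $11.03.
broccoli + spinach: the both-tight solution has a negative serving — not a feasible corner.
broccoli + avocado: intersection lies outside the first quadrant.
broccoli + Greek yogurt with both tight: 5.441 servings and 2.452 servings → $6.29.
spinach + avocado with both targets exact would need a negative amount; discard.
spinach + Greek yogurt with both tight: 2.479 servings and 3.503 servings → $5.01.
avocado + Greek yogurt with both tight: 3.023 servings and 3.246 servings → $8.51.
So the least-cost plan costs $5.01.

$5.01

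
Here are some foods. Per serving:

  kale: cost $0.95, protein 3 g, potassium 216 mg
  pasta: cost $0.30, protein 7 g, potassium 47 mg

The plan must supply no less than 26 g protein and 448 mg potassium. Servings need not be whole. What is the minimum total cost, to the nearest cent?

$2.26

For a min-cost LP with two ≥-constraints, a basic feasible solution has at most two positive variables.
kale only: max(26/3, 448/216) = 8.667 servings → $8.23.
pasta only: max(26/7, 448/47) = 9.532 servings → $2.86.
kale + pasta with both tight: 1.396 servings and 3.116 servings → $2.26.
The minimum over all feasible corners is $2.26.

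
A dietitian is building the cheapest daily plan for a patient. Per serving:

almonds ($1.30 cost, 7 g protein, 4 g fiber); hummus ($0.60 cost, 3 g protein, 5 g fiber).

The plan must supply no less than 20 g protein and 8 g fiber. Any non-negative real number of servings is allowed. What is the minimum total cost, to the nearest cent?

With two linear requirements the optimum uses one or two foods; enumerate the corners.
almonds only: max(20/7, 8/4) = 2.857 servings → $3.71.
hummus only: max(20/3, 8/5) = 6.667 servings → $4.00.
almonds + hummus: the both-tight solution has a negative serving — not a feasible corner.
Cheapest feasible corner: $3.71.

$3.71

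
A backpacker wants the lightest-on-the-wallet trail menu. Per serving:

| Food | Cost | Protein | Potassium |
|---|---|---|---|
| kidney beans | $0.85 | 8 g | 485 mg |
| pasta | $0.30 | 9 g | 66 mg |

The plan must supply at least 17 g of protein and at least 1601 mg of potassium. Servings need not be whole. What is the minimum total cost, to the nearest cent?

$2.81

At the optimum either one food covers both requirements or two foods hit both targets exactly; no other combination can be cheaper.
kidney beans only: max(17/8, 1601/485) = 3.301 servings → $2.81.
pasta only: max(17/9, 1601/66) = 24.26 servings → $7.28.
kidney beans + pasta with both targets exact would need a negative amount; discard.
So the least-cost plan costs $2.81.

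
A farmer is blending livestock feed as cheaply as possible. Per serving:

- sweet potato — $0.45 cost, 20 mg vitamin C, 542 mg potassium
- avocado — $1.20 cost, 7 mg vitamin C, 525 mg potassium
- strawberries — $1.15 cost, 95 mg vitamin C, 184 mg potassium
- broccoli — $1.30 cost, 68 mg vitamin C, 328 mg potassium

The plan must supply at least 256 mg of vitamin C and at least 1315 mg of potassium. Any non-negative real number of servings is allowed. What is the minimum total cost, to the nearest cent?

$3.44

sweet potato only: max(256/20, 1315/542) = 12.8 servings → $5.76.
avocado only: max(256/7, 1315/525) = 36.57 servings → $43.89.
strawberries only: max(256/95, 1315/184) = 7.147 servings → $8.22.
broccoli only: max(256/68, 1315/328) = 4.009 servings → $5.21.
sweet potato + avocado with both targets exact would need a negative amount; discard.
sweet potato + strawberries with both tight: 1.628 servings and 2.352 servings → $3.44.
sweet potato + broccoli with both tight: 0.18 servings and 3.712 servings → $4.91.
avocado + strawberries with both tight: 1.602 servings and 2.577 servings → $4.89.
avocado + broccoli with both tight: 0.1632 servings and 3.748 servings → $5.07.
strawberries + broccoli: intersection lies outside the first quadrant.
So the least-cost plan costs $3.44.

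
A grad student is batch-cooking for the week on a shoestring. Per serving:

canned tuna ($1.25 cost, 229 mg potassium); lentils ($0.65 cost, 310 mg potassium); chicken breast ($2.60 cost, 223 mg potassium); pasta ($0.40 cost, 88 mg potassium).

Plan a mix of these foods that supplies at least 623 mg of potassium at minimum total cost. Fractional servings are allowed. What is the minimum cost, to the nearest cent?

$1.31

Cost per mg of potassium: lentils $0.0021, pasta $0.0045, canned tuna $0.0055, chicken breast $0.0117.
With no serving limits, use only lentils: 623 mg / 310 mg = 2.01 servings × $0.65 = $1.31.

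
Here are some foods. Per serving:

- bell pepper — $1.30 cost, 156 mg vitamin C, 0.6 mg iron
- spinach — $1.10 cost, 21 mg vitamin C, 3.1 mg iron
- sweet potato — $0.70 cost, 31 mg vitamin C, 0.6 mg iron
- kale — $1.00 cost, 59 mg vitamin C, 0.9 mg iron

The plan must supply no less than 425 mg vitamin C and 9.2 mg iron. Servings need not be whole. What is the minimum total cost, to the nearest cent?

$5.86

bell pepper only: max(425/156, 9.2/0.6) = 15.33 servings → $19.93.
spinach only: max(425/21, 9.2/3.1) = 20.24 servings → $22.26.
sweet potato only: max(425/31, 9.2/0.6) = 15.33 servings → $10.73.
kale only: max(425/59, 9.2/0.9) = 10.22 servings → $10.22.
bell pepper + spinach with both tight: 2.387 servings and 2.506 servings → $5.86.
bell pepper + sweet potato: the both-tight solution has a negative serving — not a feasible corner.
bell pepper + kale with both targets exact would need a negative amount; discard.
spinach + sweet potato with both tight: 0.3617 servings and 13.46 servings → $9.82.
spinach + kale with both tight: 0.9774 servings and 6.855 servings → $7.93.
sweet potato + kale: intersection lies outside the first quadrant.
So the least-cost plan costs $5.86.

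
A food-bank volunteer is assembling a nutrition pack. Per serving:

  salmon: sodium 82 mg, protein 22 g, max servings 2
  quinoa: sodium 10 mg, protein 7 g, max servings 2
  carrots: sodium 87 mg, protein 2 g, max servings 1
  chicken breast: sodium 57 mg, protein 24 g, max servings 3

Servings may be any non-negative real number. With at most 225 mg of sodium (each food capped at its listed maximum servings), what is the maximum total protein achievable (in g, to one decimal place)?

95.1 g

Protein per mg sodium: quinoa 0.7, chicken breast 0.4211, salmon 0.2683, carrots 0.02299.
Take 2 servings of quinoa: uses 20 mg sodium, +14.0 g protein (running total 14.0 g).
Take 3 servings of chicken breast: uses 171 mg sodium, +72.0 g protein (running total 86.0 g).
Take 0.4146 servings of salmon: uses 34 mg sodium, +9.1 g protein (running total 95.1 g).
Greedy by best ratio exhausts the sodium allowance optimally: 95.1 g.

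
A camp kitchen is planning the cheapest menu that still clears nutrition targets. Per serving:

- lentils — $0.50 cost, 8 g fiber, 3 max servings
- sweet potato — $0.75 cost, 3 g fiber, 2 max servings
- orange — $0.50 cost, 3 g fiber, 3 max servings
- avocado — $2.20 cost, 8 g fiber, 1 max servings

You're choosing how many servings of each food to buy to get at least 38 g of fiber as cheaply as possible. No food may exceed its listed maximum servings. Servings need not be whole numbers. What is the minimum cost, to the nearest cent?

Cost per g of fiber: lentils $0.0625, orange $0.1667, sweet potato $0.2500, avocado $0.2750.
Take 3 servings of lentils: +24.0 g fiber for $1.50 (total $1.50, still need 14.0 g).
Take 3 servings of orange: +9.0 g fiber for $1.50 (total $3.00, still need 5.0 g).
Take 1.667 servings of sweet potato: +5.0 g fiber for $1.25 (total $4.25, still need 0.0 g).
Filling from the cheapest source first is optimal under one linear minimum: $4.25.

$4.25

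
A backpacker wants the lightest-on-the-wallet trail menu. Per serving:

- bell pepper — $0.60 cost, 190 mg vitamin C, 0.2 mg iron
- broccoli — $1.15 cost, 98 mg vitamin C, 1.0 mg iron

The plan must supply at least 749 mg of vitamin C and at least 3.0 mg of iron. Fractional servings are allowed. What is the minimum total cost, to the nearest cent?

$4.44

bell pepper only: max(749/190, 3.0/0.2) = 15 servings → $9.00.
broccoli only: max(749/98, 3.0/1.0) = 7.643 servings → $8.79.
bell pepper + broccoli with both tight: 2.67 servings and 2.466 servings → $4.44.
Cheapest feasible corner: $4.44.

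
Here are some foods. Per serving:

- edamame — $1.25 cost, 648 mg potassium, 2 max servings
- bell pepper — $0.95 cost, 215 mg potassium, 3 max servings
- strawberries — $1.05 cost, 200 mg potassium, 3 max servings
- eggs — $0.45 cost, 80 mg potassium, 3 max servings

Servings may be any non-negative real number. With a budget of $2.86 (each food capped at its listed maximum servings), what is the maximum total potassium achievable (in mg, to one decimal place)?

1377.5 mg

Potassium per dollar: edamame 518.4, bell pepper 226.3, strawberries 190.5, eggs 177.8.
Take 2 servings of edamame: spends $2.50, +1296.0 mg potassium (running total 1296.0 mg).
Take 0.3789 servings of bell pepper: spends $0.36, +81.5 mg potassium (running total 1377.5 mg).
Greedy by best ratio exhausts the cost allowance optimally: 1377.5 mg.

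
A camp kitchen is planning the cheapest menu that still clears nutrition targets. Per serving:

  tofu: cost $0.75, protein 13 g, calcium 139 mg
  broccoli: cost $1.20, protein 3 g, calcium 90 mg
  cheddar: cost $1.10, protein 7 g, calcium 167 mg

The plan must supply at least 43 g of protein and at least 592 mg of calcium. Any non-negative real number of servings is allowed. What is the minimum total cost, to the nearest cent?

$3.19

tofu only: max(43/13, 592/139) = 4.259 servings → $3.19.
broccoli only: max(43/3, 592/90) = 14.33 servings → $17.20.
cheddar only: max(43/7, 592/167) = 6.143 servings → $6.76.
tofu + broccoli with both tight: 2.781 servings and 2.283 servings → $4.83.
tofu + cheddar with both tight: 2.535 servings and 1.435 servings → $3.48.
broccoli + cheddar with both targets exact would need a negative amount; discard.
The minimum over all feasible corners is $3.19.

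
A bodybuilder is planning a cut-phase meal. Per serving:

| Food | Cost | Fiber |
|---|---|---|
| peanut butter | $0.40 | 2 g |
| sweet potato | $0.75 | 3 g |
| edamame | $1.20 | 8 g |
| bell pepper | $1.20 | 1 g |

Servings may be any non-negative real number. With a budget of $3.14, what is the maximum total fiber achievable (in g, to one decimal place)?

20.9 g

Fiber per dollar: edamame 6.667, peanut butter 5, sweet potato 4, bell pepper 0.8333.
With no serving limits, spend the whole cost allowance on edamame: $3.14 / $1.20 × 8 g = 20.9 g.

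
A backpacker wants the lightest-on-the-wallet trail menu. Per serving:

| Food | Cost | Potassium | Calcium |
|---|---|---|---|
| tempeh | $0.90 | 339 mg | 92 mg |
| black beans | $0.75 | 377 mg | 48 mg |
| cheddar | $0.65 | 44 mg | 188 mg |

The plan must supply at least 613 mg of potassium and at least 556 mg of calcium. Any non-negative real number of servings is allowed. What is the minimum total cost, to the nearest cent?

$2.69

Two binding constraints pin down two serving amounts, so the optimal mix uses at most two foods. The candidates are each food alone (scaled to the tighter of potassium/calcium) and each pair with both constraints tight.
tempeh only: max(613/339, 556/92) = 6.043 servings → $5.44.
black beans only: max(613/377, 556/48) = 11.58 servings → $8.69.
cheddar only: max(613/44, 556/188) = 13.93 servings → $9.06.
tempeh + black beans with both targets exact would need a negative amount; discard.
tempeh + cheddar with both tight: 1.521 servings and 2.213 servings → $2.81.
black beans + cheddar with both tight: 1.32 servings and 2.62 servings → $2.69.
The minimum over all feasible corners is $2.69.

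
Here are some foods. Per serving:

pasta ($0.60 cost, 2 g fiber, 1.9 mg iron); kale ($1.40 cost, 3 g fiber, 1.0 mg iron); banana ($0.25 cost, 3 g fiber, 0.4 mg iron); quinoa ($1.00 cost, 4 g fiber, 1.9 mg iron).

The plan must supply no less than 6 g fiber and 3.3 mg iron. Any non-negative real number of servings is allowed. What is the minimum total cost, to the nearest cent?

pasta only: max(6/2, 3.3/1.9) = 3 servings → $1.80.
kale only: max(6/3, 3.3/1.0) = 3.3 servings → $4.62.
banana only: max(6/3, 3.3/0.4) = 8.25 servings → $2.06.
quinoa only: max(6/4, 3.3/1.9) = 1.737 servings → $1.74.
pasta + kale with both tight: 1.054 servings and 1.297 servings → $2.45.
pasta + banana with both tight: 1.531 servings and 0.9796 servings → $1.16.
pasta + quinoa with both tight: 0.4737 servings and 1.263 servings → $1.55.
kale + banana: the both-tight solution has a negative serving — not a feasible corner.
kale + quinoa with both targets exact would need a negative amount; discard.
banana + quinoa: intersection lies outside the first quadrant.
Cheapest feasible corner: $1.16.

$1.16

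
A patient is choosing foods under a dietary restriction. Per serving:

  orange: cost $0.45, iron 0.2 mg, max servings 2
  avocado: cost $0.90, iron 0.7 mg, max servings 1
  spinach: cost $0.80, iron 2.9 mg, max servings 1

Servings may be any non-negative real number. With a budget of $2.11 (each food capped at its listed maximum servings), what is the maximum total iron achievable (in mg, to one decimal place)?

3.8 mg

Iron per dollar: spinach 3.625, avocado 0.7778, orange 0.4444.
Take 1 serving of spinach: spends $0.80, +2.9 mg iron (running total 2.9 mg).
Take 1 serving of avocado: spends $0.90, +0.7 mg iron (running total 3.6 mg).
Take 0.9111 servings of orange: spends $0.41, +0.2 mg iron (running total 3.8 mg).
Greedy by best ratio exhausts the cost allowance optimally: 3.8 mg.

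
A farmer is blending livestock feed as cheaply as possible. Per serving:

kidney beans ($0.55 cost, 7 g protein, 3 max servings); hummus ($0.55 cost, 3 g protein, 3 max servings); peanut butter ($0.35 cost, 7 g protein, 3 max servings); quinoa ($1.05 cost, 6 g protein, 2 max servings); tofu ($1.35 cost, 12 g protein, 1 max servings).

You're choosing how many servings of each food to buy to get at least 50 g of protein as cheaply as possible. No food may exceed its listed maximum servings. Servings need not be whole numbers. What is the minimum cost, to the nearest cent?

Cost per g of protein: peanut butter $0.0500, kidney beans $0.0786, tofu $0.1125, quinoa $0.1750, hummus $0.1833.
Take 3 servings of peanut butter: +21.0 g protein for $1.05 (total $1.05, still need 29.0 g).
Take 3 servings of kidney beans: +21.0 g protein for $1.65 (total $2.70, still need 8.0 g).
Take 0.6667 servings of tofu: +8.0 g protein for $0.90 (total $3.60, still need 0.0 g).
Greedy by cheapest-per-g is optimal for a single linear constraint, so the minimum cost is $3.60.

$3.60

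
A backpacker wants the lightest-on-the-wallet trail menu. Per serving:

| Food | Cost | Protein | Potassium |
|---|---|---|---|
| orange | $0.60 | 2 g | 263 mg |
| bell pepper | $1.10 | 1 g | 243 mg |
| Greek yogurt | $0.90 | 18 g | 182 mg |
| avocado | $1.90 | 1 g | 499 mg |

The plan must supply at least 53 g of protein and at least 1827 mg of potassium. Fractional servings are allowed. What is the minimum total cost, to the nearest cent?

Compare the cost at each extreme point of the feasible region.
orange only: max(53/2, 1827/263) = 26.5 servings → $15.90.
bell pepper only: max(53/1, 1827/243) = 53 servings → $58.30.
Greek yogurt only: max(53/18, 1827/182) = 10.04 servings → $9.03.
avocado only: max(53/1, 1827/499) = 53 servings → $100.70.
orange + bell pepper: intersection lies outside the first quadrant.
orange + Greek yogurt with both tight: 5.318 servings and 2.354 servings → $5.31.
orange + avocado with both targets exact would need a negative amount; discard.
bell pepper + Greek yogurt with both tight: 5.544 servings and 2.636 servings → $8.47.
bell pepper + avocado with both targets exact would need a negative amount; discard.
Greek yogurt + avocado with both tight: 2.798 servings and 2.641 servings → $7.54.
The minimum over all feasible corners is $5.31.

$5.31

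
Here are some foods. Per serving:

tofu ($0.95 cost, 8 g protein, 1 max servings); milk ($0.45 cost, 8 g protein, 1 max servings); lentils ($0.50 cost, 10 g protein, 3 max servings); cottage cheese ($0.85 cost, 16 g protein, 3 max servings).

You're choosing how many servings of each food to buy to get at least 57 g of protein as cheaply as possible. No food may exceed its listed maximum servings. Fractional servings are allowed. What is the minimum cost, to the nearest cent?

Cost per g of protein: lentils $0.0500, cottage cheese $0.0531, milk $0.0563, tofu $0.1187.
Take 3 servings of lentils: +30.0 g protein for $1.50 (total $1.50, still need 27.0 g).
Take 1.688 servings of cottage cheese: +27.0 g protein for $1.43 (total $2.93, still need 0.0 g).
Filling from the cheapest source first is optimal under one linear minimum: $2.93.

$2.93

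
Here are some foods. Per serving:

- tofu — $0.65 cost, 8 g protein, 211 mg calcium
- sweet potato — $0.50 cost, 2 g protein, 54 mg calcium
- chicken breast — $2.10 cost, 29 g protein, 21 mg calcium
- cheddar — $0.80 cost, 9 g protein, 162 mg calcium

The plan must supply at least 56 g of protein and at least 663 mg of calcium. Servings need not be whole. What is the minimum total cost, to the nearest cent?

$4.27

Check every corner: each single food scaled to meet both minima, and each pair solved so both constraints bind.
tofu only: max(56/8, 663/211) = 7 servings → $4.55.
sweet potato only: max(56/2, 663/54) = 28 servings → $14.00.
chicken breast only: max(56/29, 663/21) = 31.57 servings → $66.30.
cheddar only: max(56/9, 663/162) = 6.222 servings → $4.98.
tofu + sweet potato: the both-tight solution has a negative serving — not a feasible corner.
tofu + chicken breast with both tight: 3.033 servings and 1.094 servings → $4.27.
tofu + cheddar with both targets exact would need a negative amount; discard.
sweet potato + chicken breast with both tight: 11.84 servings and 1.114 servings → $8.26.
sweet potato + cheddar: intersection lies outside the first quadrant.
chicken breast + cheddar with both tight: 0.6886 servings and 4.003 servings → $4.65.
Cheapest feasible corner: $4.27.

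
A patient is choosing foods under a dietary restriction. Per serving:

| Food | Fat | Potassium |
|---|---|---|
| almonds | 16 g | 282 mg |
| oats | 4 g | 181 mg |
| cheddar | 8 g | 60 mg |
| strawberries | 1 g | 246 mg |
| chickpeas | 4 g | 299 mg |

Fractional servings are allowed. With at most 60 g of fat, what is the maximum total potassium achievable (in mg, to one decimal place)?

14760.0 mg

Potassium per g fat: strawberries 246, chickpeas 74.75, oats 45.25, almonds 17.62, cheddar 7.5.
With no serving limits, spend the whole fat allowance on strawberries: 60 g / 1 g × 246 mg = 14760.0 mg.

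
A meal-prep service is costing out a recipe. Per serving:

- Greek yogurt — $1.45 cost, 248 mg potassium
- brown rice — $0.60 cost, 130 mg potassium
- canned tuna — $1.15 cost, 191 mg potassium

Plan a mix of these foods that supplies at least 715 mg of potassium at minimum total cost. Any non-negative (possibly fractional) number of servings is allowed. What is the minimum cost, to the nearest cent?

$3.30

Cost per mg of potassium: brown rice $0.0046, Greek yogurt $0.0058, canned tuna $0.0060.
With no serving limits, use only brown rice: 715 mg / 130 mg = 5.5 servings × $0.60 = $3.30.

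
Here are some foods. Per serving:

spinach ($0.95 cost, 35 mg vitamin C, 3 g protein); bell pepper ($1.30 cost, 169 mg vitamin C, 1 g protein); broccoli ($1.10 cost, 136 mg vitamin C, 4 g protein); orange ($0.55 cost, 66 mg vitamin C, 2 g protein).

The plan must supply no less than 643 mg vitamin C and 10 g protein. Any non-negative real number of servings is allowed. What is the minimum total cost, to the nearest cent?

This is a tiny linear program; its minimum lies at a vertex of the feasible set. List the vertices and price them.
spinach only: max(643/35, 10/3) = 18.37 servings → $17.45.
bell pepper only: max(643/169, 10/1) = 10 servings → $13.00.
broccoli only: max(643/136, 10/4) = 4.728 servings → $5.20.
orange only: max(643/66, 10/2) = 9.742 servings → $5.36.
spinach + bell pepper with both tight: 2.218 servings and 3.345 servings → $6.46.
spinach + broccoli: intersection lies outside the first quadrant.
spinach + orange with both targets exact would need a negative amount; discard.
bell pepper + broccoli with both tight: 2.244 servings and 1.939 servings → $5.05.
bell pepper + orange with both tight: 2.301 servings and 3.849 servings → $5.11.
broccoli + orange with both targets exact would need a negative amount; discard.
The minimum over all feasible corners is $5.05.

$5.05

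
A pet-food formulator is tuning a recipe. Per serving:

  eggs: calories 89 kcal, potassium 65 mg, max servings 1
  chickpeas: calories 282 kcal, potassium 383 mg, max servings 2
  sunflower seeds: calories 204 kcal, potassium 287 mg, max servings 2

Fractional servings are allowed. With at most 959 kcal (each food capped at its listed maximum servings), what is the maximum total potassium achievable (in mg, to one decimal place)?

Potassium per kcal: sunflower seeds 1.407, chickpeas 1.358, eggs 0.7303.
Take 2 servings of sunflower seeds: uses 408 kcal, +574.0 mg potassium (running total 574.0 mg).
Take 1.954 servings of chickpeas: uses 551 kcal, +748.3 mg potassium (running total 1322.3 mg).
Greedy by best ratio exhausts the calories allowance optimally: 1322.3 mg.

1322.3 mg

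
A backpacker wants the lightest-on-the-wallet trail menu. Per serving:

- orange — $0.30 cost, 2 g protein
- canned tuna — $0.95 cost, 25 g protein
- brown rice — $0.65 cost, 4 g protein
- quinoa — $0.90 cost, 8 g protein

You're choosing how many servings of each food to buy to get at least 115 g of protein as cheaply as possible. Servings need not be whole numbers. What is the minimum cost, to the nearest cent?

Cost per g of protein: canned tuna $0.0380, quinoa $0.1125, orange $0.1500, brown rice $0.1625.
With no serving limits, use only canned tuna: 115 g / 25 g = 4.6 servings × $0.95 = $4.37.

$4.37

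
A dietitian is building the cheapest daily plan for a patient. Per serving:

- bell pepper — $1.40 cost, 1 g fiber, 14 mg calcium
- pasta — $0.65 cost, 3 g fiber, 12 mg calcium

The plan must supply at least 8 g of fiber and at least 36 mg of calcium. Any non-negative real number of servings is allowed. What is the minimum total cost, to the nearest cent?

With two linear requirements the optimum uses one or two foods; enumerate the corners.
bell pepper only: max(8/1, 36/14) = 8 servings → $11.20.
pasta only: max(8/3, 36/12) = 3 servings → $1.95.
bell pepper + pasta with both tight: 0.4 servings and 2.533 servings → $2.21.
The minimum over all feasible corners is $1.95.

$1.95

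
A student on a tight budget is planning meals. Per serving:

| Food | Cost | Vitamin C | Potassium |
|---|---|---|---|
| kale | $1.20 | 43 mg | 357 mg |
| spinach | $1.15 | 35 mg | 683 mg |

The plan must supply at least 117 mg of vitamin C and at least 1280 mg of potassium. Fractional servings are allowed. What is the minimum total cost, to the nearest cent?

At the optimum either one food covers both requirements or two foods hit both targets exactly; no other combination can be cheaper.
kale only: max(117/43, 1280/357) = 3.585 servings → $4.30.
spinach only: max(117/35, 1280/683) = 3.343 servings → $3.84.
kale + spinach with both tight: 2.081 servings and 0.7865 servings → $3.40.
The minimum over all feasible corners is $3.40.

$3.40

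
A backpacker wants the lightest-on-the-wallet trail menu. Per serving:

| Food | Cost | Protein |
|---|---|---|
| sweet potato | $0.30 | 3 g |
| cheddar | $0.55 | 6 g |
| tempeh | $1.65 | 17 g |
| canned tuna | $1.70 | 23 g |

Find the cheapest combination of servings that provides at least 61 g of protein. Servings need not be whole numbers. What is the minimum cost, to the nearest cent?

$4.51

Cost per g of protein: canned tuna $0.0739, cheddar $0.0917, tempeh $0.0971, sweet potato $0.1000.
With no serving limits, use only canned tuna: 61 g / 23 g = 2.652 servings × $1.70 = $4.51.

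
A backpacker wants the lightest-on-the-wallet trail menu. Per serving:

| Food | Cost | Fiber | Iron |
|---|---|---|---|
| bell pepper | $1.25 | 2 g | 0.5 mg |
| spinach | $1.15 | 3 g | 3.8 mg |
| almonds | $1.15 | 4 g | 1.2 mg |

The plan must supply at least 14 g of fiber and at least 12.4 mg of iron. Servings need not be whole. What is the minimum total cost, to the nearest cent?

Check every corner: each single food scaled to meet both minima, and each pair solved so both constraints bind.
bell pepper only: max(14/2, 12.4/0.5) = 24.8 servings → $31.00.
spinach only: max(14/3, 12.4/3.8) = 4.667 servings → $5.37.
almonds only: max(14/4, 12.4/1.2) = 10.33 servings → $11.88.
bell pepper + spinach with both tight: 2.623 servings and 2.918 servings → $6.63.
bell pepper + almonds: the both-tight solution has a negative serving — not a feasible corner.
spinach + almonds with both tight: 2.828 servings and 1.379 servings → $4.84.
Cheapest feasible corner: $4.84.

$4.84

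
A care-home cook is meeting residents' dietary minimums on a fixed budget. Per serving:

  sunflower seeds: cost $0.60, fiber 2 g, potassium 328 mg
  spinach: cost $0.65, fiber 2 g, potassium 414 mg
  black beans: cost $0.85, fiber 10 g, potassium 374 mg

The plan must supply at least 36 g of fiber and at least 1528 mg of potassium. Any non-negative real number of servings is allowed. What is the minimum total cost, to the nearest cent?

$3.32

sunflower seeds only: max(36/2, 1528/328) = 18 servings → $10.80.
spinach only: max(36/2, 1528/414) = 18 servings → $11.70.
black beans only: max(36/10, 1528/374) = 4.086 servings → $3.47.
sunflower seeds + spinach: intersection lies outside the first quadrant.
sunflower seeds + black beans with both tight: 0.7172 servings and 3.457 servings → $3.37.
spinach + black beans with both tight: 0.5354 servings and 3.493 servings → $3.32.
The minimum over all feasible corners is $3.32.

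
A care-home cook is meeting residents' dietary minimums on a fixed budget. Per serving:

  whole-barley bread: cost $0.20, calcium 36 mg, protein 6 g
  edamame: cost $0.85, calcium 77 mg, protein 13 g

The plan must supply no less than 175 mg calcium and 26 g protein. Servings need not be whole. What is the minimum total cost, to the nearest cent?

The cheapest plan sits at a corner of the feasible region — with two constraints it uses at most two foods.
whole-barley bread only: max(175/36, 26/6) = 4.861 servings → $0.97.
edamame only: max(175/77, 26/13) = 2.273 servings → $1.93.
whole-barley bread + edamame: intersection lies outside the first quadrant.
So the least-cost plan costs $0.97.

$0.97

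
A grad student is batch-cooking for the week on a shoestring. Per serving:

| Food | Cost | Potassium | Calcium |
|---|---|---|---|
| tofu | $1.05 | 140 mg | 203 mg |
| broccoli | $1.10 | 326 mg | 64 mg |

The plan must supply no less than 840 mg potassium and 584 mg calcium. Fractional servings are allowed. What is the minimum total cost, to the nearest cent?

$4.21

The cheapest plan sits at a corner of the feasible region — with two constraints it uses at most two foods.
tofu only: max(840/140, 584/203) = 6 servings → $6.30.
broccoli only: max(840/326, 584/64) = 9.125 servings → $10.04.
tofu + broccoli with both tight: 2.388 servings and 1.551 servings → $4.21.
So the least-cost plan costs $4.21.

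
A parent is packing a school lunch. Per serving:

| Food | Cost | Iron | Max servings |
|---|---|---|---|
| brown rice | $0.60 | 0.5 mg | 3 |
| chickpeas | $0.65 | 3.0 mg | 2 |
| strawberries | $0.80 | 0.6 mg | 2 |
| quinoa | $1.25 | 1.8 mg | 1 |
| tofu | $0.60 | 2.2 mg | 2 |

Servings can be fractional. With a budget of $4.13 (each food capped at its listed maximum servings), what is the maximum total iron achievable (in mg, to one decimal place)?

12.5 mg

Iron per dollar: chickpeas 4.615, tofu 3.667, quinoa 1.44, brown rice 0.8333, strawberries 0.75.
Take 2 servings of chickpeas: spends $1.30, +6.0 mg iron (running total 6.0 mg).
Take 2 servings of tofu: spends $1.20, +4.4 mg iron (running total 10.4 mg).
Take 1 serving of quinoa: spends $1.25, +1.8 mg iron (running total 12.2 mg).
Take 0.6333 servings of brown rice: spends $0.38, +0.3 mg iron (running total 12.5 mg).
Filling greedily by iron-per-dollar is optimal for one linear limit, giving 12.5 mg.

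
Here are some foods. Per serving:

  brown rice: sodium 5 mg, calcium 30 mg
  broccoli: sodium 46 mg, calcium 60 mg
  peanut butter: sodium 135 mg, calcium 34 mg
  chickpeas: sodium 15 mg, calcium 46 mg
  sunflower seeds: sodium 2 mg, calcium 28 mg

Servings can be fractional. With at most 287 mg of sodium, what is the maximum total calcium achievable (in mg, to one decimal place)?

Calcium per mg sodium: sunflower seeds 14, brown rice 6, chickpeas 3.067, broccoli 1.304, peanut butter 0.2519.
With no serving limits, spend the whole sodium allowance on sunflower seeds: 287 mg / 2 mg × 28 mg = 4018.0 mg.

4018.0 mg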